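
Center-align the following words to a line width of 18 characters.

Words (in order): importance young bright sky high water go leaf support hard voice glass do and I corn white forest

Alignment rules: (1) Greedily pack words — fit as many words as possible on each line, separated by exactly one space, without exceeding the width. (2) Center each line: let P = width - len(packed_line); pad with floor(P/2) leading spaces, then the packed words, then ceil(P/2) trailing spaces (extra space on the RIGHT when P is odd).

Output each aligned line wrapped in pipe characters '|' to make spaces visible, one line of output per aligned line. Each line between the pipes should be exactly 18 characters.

Line 1: ['importance', 'young'] (min_width=16, slack=2)
Line 2: ['bright', 'sky', 'high'] (min_width=15, slack=3)
Line 3: ['water', 'go', 'leaf'] (min_width=13, slack=5)
Line 4: ['support', 'hard', 'voice'] (min_width=18, slack=0)
Line 5: ['glass', 'do', 'and', 'I'] (min_width=14, slack=4)
Line 6: ['corn', 'white', 'forest'] (min_width=17, slack=1)

Answer: | importance young |
| bright sky high  |
|  water go leaf   |
|support hard voice|
|  glass do and I  |
|corn white forest |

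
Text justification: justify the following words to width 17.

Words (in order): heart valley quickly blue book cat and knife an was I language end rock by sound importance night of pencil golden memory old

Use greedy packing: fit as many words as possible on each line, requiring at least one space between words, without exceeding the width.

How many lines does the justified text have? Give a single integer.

Line 1: ['heart', 'valley'] (min_width=12, slack=5)
Line 2: ['quickly', 'blue', 'book'] (min_width=17, slack=0)
Line 3: ['cat', 'and', 'knife', 'an'] (min_width=16, slack=1)
Line 4: ['was', 'I', 'language'] (min_width=14, slack=3)
Line 5: ['end', 'rock', 'by', 'sound'] (min_width=17, slack=0)
Line 6: ['importance', 'night'] (min_width=16, slack=1)
Line 7: ['of', 'pencil', 'golden'] (min_width=16, slack=1)
Line 8: ['memory', 'old'] (min_width=10, slack=7)
Total lines: 8

Answer: 8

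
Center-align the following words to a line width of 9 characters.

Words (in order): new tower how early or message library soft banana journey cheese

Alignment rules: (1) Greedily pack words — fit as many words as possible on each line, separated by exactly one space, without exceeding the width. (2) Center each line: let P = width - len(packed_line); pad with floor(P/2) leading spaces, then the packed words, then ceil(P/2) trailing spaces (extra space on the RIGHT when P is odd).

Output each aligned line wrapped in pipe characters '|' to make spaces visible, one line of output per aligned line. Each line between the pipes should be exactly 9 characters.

Answer: |new tower|
|how early|
|   or    |
| message |
| library |
|  soft   |
| banana  |
| journey |
| cheese  |

Derivation:
Line 1: ['new', 'tower'] (min_width=9, slack=0)
Line 2: ['how', 'early'] (min_width=9, slack=0)
Line 3: ['or'] (min_width=2, slack=7)
Line 4: ['message'] (min_width=7, slack=2)
Line 5: ['library'] (min_width=7, slack=2)
Line 6: ['soft'] (min_width=4, slack=5)
Line 7: ['banana'] (min_width=6, slack=3)
Line 8: ['journey'] (min_width=7, slack=2)
Line 9: ['cheese'] (min_width=6, slack=3)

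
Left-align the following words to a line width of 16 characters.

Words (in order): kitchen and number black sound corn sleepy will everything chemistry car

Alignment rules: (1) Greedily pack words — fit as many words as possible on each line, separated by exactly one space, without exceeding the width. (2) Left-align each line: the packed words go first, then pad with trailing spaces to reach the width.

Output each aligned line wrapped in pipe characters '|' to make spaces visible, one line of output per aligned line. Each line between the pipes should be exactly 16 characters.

Line 1: ['kitchen', 'and'] (min_width=11, slack=5)
Line 2: ['number', 'black'] (min_width=12, slack=4)
Line 3: ['sound', 'corn'] (min_width=10, slack=6)
Line 4: ['sleepy', 'will'] (min_width=11, slack=5)
Line 5: ['everything'] (min_width=10, slack=6)
Line 6: ['chemistry', 'car'] (min_width=13, slack=3)

Answer: |kitchen and     |
|number black    |
|sound corn      |
|sleepy will     |
|everything      |
|chemistry car   |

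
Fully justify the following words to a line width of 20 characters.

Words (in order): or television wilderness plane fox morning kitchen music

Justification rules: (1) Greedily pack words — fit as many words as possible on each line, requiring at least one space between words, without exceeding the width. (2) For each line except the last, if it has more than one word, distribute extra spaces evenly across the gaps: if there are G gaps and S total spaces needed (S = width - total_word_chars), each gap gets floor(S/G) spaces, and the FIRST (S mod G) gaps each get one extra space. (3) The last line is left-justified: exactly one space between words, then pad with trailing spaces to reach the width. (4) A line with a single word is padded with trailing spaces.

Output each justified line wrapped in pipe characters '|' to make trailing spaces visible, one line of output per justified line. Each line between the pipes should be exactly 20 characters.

Answer: |or        television|
|wilderness plane fox|
|morning      kitchen|
|music               |

Derivation:
Line 1: ['or', 'television'] (min_width=13, slack=7)
Line 2: ['wilderness', 'plane', 'fox'] (min_width=20, slack=0)
Line 3: ['morning', 'kitchen'] (min_width=15, slack=5)
Line 4: ['music'] (min_width=5, slack=15)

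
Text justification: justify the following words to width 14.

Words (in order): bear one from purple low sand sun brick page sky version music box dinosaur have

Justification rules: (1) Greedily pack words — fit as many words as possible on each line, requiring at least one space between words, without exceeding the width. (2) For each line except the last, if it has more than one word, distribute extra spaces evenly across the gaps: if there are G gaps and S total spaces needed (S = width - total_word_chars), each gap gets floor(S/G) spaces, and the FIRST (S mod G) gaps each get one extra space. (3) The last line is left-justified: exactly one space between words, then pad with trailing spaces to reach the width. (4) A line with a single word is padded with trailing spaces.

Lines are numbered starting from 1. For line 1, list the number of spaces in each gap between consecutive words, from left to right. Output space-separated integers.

Line 1: ['bear', 'one', 'from'] (min_width=13, slack=1)
Line 2: ['purple', 'low'] (min_width=10, slack=4)
Line 3: ['sand', 'sun', 'brick'] (min_width=14, slack=0)
Line 4: ['page', 'sky'] (min_width=8, slack=6)
Line 5: ['version', 'music'] (min_width=13, slack=1)
Line 6: ['box', 'dinosaur'] (min_width=12, slack=2)
Line 7: ['have'] (min_width=4, slack=10)

Answer: 2 1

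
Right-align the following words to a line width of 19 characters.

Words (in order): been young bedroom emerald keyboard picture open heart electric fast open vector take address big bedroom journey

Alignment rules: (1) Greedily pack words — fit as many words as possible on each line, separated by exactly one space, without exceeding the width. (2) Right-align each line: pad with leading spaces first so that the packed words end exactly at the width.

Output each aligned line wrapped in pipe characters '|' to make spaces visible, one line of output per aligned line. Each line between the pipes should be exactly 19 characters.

Answer: | been young bedroom|
|   emerald keyboard|
| picture open heart|
| electric fast open|
|vector take address|
|big bedroom journey|

Derivation:
Line 1: ['been', 'young', 'bedroom'] (min_width=18, slack=1)
Line 2: ['emerald', 'keyboard'] (min_width=16, slack=3)
Line 3: ['picture', 'open', 'heart'] (min_width=18, slack=1)
Line 4: ['electric', 'fast', 'open'] (min_width=18, slack=1)
Line 5: ['vector', 'take', 'address'] (min_width=19, slack=0)
Line 6: ['big', 'bedroom', 'journey'] (min_width=19, slack=0)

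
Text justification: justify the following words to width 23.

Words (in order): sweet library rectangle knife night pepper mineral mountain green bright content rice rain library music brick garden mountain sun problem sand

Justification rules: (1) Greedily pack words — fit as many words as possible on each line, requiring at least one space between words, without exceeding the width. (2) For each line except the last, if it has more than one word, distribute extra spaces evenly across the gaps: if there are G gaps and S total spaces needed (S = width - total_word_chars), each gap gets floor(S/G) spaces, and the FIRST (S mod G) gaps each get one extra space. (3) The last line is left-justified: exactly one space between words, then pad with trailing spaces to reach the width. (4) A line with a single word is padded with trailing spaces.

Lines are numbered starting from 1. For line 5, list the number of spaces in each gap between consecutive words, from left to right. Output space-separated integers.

Answer: 4 3

Derivation:
Line 1: ['sweet', 'library', 'rectangle'] (min_width=23, slack=0)
Line 2: ['knife', 'night', 'pepper'] (min_width=18, slack=5)
Line 3: ['mineral', 'mountain', 'green'] (min_width=22, slack=1)
Line 4: ['bright', 'content', 'rice'] (min_width=19, slack=4)
Line 5: ['rain', 'library', 'music'] (min_width=18, slack=5)
Line 6: ['brick', 'garden', 'mountain'] (min_width=21, slack=2)
Line 7: ['sun', 'problem', 'sand'] (min_width=16, slack=7)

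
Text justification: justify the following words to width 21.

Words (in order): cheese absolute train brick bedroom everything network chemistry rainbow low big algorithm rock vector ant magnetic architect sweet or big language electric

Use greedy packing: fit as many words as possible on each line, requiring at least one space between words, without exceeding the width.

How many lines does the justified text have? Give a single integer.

Answer: 8

Derivation:
Line 1: ['cheese', 'absolute', 'train'] (min_width=21, slack=0)
Line 2: ['brick', 'bedroom'] (min_width=13, slack=8)
Line 3: ['everything', 'network'] (min_width=18, slack=3)
Line 4: ['chemistry', 'rainbow', 'low'] (min_width=21, slack=0)
Line 5: ['big', 'algorithm', 'rock'] (min_width=18, slack=3)
Line 6: ['vector', 'ant', 'magnetic'] (min_width=19, slack=2)
Line 7: ['architect', 'sweet', 'or'] (min_width=18, slack=3)
Line 8: ['big', 'language', 'electric'] (min_width=21, slack=0)
Total lines: 8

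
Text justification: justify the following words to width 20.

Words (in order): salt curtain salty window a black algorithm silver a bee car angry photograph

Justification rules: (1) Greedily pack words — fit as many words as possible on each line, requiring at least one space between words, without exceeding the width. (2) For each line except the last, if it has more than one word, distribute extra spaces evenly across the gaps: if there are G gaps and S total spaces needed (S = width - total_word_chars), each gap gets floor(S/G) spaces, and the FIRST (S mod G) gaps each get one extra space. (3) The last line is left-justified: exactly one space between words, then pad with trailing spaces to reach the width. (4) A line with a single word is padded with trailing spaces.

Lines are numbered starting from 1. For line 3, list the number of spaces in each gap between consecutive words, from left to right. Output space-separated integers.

Answer: 2 2

Derivation:
Line 1: ['salt', 'curtain', 'salty'] (min_width=18, slack=2)
Line 2: ['window', 'a', 'black'] (min_width=14, slack=6)
Line 3: ['algorithm', 'silver', 'a'] (min_width=18, slack=2)
Line 4: ['bee', 'car', 'angry'] (min_width=13, slack=7)
Line 5: ['photograph'] (min_width=10, slack=10)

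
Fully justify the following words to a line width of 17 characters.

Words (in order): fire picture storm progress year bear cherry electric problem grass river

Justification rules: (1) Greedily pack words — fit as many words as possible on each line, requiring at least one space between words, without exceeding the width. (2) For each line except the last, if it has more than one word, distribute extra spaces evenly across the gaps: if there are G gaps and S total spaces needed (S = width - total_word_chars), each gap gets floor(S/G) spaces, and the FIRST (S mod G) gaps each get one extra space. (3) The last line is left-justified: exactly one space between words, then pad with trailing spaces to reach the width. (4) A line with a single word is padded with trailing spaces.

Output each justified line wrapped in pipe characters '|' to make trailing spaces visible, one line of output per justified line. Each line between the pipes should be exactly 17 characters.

Answer: |fire      picture|
|storm    progress|
|year  bear cherry|
|electric  problem|
|grass river      |

Derivation:
Line 1: ['fire', 'picture'] (min_width=12, slack=5)
Line 2: ['storm', 'progress'] (min_width=14, slack=3)
Line 3: ['year', 'bear', 'cherry'] (min_width=16, slack=1)
Line 4: ['electric', 'problem'] (min_width=16, slack=1)
Line 5: ['grass', 'river'] (min_width=11, slack=6)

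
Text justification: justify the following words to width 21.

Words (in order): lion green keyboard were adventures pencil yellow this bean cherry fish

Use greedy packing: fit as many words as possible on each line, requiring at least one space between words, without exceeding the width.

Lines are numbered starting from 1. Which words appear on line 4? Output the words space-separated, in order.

Answer: bean cherry fish

Derivation:
Line 1: ['lion', 'green', 'keyboard'] (min_width=19, slack=2)
Line 2: ['were', 'adventures'] (min_width=15, slack=6)
Line 3: ['pencil', 'yellow', 'this'] (min_width=18, slack=3)
Line 4: ['bean', 'cherry', 'fish'] (min_width=16, slack=5)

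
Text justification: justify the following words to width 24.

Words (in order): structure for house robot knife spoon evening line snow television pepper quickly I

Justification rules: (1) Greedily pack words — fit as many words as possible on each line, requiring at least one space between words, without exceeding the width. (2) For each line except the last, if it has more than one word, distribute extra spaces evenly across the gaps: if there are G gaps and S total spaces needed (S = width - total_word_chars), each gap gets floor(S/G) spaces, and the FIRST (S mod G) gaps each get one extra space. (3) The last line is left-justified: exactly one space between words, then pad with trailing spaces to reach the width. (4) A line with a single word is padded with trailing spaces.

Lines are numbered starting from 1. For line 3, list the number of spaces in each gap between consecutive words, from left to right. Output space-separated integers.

Answer: 5 4

Derivation:
Line 1: ['structure', 'for', 'house'] (min_width=19, slack=5)
Line 2: ['robot', 'knife', 'spoon'] (min_width=17, slack=7)
Line 3: ['evening', 'line', 'snow'] (min_width=17, slack=7)
Line 4: ['television', 'pepper'] (min_width=17, slack=7)
Line 5: ['quickly', 'I'] (min_width=9, slack=15)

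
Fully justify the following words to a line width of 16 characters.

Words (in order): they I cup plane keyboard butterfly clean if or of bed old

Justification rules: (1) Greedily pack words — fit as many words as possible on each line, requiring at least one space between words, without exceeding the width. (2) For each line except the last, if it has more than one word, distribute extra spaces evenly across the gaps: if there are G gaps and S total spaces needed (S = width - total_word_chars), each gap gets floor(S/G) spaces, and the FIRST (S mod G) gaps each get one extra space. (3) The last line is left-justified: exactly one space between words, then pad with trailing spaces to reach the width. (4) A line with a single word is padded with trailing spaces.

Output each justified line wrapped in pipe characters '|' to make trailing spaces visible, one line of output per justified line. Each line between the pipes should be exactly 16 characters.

Line 1: ['they', 'I', 'cup', 'plane'] (min_width=16, slack=0)
Line 2: ['keyboard'] (min_width=8, slack=8)
Line 3: ['butterfly', 'clean'] (min_width=15, slack=1)
Line 4: ['if', 'or', 'of', 'bed', 'old'] (min_width=16, slack=0)

Answer: |they I cup plane|
|keyboard        |
|butterfly  clean|
|if or of bed old|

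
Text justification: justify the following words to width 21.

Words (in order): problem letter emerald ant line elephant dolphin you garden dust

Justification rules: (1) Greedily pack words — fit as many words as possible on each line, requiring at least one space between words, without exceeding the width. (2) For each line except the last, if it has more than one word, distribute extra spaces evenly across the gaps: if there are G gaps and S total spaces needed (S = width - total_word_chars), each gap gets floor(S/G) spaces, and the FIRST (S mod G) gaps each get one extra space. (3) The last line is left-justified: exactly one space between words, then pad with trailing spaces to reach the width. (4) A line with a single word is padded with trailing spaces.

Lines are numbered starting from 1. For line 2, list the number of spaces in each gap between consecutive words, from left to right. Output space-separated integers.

Answer: 4 3

Derivation:
Line 1: ['problem', 'letter'] (min_width=14, slack=7)
Line 2: ['emerald', 'ant', 'line'] (min_width=16, slack=5)
Line 3: ['elephant', 'dolphin', 'you'] (min_width=20, slack=1)
Line 4: ['garden', 'dust'] (min_width=11, slack=10)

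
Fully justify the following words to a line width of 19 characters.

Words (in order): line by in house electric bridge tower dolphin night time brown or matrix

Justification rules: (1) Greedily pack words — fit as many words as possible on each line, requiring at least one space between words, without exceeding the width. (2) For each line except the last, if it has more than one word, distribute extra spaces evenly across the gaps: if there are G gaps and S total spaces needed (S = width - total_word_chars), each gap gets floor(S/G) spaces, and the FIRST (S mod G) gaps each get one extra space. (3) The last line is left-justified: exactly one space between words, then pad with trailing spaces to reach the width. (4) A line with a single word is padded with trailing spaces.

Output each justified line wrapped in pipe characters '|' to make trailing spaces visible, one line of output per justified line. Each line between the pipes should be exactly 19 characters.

Answer: |line  by  in  house|
|electric     bridge|
|tower dolphin night|
|time    brown    or|
|matrix             |

Derivation:
Line 1: ['line', 'by', 'in', 'house'] (min_width=16, slack=3)
Line 2: ['electric', 'bridge'] (min_width=15, slack=4)
Line 3: ['tower', 'dolphin', 'night'] (min_width=19, slack=0)
Line 4: ['time', 'brown', 'or'] (min_width=13, slack=6)
Line 5: ['matrix'] (min_width=6, slack=13)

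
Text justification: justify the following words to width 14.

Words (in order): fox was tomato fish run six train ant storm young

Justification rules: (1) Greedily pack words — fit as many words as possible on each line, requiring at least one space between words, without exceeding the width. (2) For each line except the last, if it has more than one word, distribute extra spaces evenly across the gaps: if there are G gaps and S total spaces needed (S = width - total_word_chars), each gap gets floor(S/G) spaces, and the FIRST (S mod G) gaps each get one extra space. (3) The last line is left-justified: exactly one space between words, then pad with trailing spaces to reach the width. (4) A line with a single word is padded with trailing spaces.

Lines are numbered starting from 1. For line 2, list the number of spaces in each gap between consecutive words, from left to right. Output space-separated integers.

Answer: 2 2

Derivation:
Line 1: ['fox', 'was', 'tomato'] (min_width=14, slack=0)
Line 2: ['fish', 'run', 'six'] (min_width=12, slack=2)
Line 3: ['train', 'ant'] (min_width=9, slack=5)
Line 4: ['storm', 'young'] (min_width=11, slack=3)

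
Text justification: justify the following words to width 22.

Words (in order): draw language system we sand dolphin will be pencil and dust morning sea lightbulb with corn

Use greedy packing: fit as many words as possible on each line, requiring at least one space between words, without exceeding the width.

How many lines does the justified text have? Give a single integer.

Line 1: ['draw', 'language', 'system'] (min_width=20, slack=2)
Line 2: ['we', 'sand', 'dolphin', 'will'] (min_width=20, slack=2)
Line 3: ['be', 'pencil', 'and', 'dust'] (min_width=18, slack=4)
Line 4: ['morning', 'sea', 'lightbulb'] (min_width=21, slack=1)
Line 5: ['with', 'corn'] (min_width=9, slack=13)
Total lines: 5

Answer: 5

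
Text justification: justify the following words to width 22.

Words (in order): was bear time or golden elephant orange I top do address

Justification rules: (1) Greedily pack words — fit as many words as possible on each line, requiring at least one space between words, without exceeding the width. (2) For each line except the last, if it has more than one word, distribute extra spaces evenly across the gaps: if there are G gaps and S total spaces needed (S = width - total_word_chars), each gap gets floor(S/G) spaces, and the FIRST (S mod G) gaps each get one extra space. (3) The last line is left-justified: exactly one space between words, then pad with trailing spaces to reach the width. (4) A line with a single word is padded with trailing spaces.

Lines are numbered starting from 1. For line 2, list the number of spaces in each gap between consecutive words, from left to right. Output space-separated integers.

Answer: 1 1

Derivation:
Line 1: ['was', 'bear', 'time', 'or'] (min_width=16, slack=6)
Line 2: ['golden', 'elephant', 'orange'] (min_width=22, slack=0)
Line 3: ['I', 'top', 'do', 'address'] (min_width=16, slack=6)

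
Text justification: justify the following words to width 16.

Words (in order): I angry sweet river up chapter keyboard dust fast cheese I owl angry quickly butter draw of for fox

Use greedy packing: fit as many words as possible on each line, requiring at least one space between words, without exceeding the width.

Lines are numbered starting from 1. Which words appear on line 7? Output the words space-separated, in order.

Answer: draw of for fox

Derivation:
Line 1: ['I', 'angry', 'sweet'] (min_width=13, slack=3)
Line 2: ['river', 'up', 'chapter'] (min_width=16, slack=0)
Line 3: ['keyboard', 'dust'] (min_width=13, slack=3)
Line 4: ['fast', 'cheese', 'I'] (min_width=13, slack=3)
Line 5: ['owl', 'angry'] (min_width=9, slack=7)
Line 6: ['quickly', 'butter'] (min_width=14, slack=2)
Line 7: ['draw', 'of', 'for', 'fox'] (min_width=15, slack=1)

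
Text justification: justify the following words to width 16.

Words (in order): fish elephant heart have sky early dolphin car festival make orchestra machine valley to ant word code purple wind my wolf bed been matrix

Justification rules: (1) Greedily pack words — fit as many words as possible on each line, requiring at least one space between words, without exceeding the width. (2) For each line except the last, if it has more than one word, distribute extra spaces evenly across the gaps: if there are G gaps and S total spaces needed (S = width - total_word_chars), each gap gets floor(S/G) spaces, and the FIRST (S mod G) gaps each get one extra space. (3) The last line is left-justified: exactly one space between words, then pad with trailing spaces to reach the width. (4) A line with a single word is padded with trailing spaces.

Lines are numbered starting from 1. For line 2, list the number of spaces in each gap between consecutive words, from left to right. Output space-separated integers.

Answer: 2 2

Derivation:
Line 1: ['fish', 'elephant'] (min_width=13, slack=3)
Line 2: ['heart', 'have', 'sky'] (min_width=14, slack=2)
Line 3: ['early', 'dolphin'] (min_width=13, slack=3)
Line 4: ['car', 'festival'] (min_width=12, slack=4)
Line 5: ['make', 'orchestra'] (min_width=14, slack=2)
Line 6: ['machine', 'valley'] (min_width=14, slack=2)
Line 7: ['to', 'ant', 'word', 'code'] (min_width=16, slack=0)
Line 8: ['purple', 'wind', 'my'] (min_width=14, slack=2)
Line 9: ['wolf', 'bed', 'been'] (min_width=13, slack=3)
Line 10: ['matrix'] (min_width=6, slack=10)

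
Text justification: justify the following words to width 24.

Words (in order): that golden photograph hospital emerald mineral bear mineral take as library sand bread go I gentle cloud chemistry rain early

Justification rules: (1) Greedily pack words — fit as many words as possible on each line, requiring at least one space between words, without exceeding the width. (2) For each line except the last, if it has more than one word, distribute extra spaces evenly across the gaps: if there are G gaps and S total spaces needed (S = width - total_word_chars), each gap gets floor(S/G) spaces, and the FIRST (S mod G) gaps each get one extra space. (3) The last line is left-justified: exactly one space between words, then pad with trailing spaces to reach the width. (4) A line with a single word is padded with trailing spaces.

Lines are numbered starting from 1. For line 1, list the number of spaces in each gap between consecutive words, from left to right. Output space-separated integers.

Line 1: ['that', 'golden', 'photograph'] (min_width=22, slack=2)
Line 2: ['hospital', 'emerald', 'mineral'] (min_width=24, slack=0)
Line 3: ['bear', 'mineral', 'take', 'as'] (min_width=20, slack=4)
Line 4: ['library', 'sand', 'bread', 'go', 'I'] (min_width=23, slack=1)
Line 5: ['gentle', 'cloud', 'chemistry'] (min_width=22, slack=2)
Line 6: ['rain', 'early'] (min_width=10, slack=14)

Answer: 2 2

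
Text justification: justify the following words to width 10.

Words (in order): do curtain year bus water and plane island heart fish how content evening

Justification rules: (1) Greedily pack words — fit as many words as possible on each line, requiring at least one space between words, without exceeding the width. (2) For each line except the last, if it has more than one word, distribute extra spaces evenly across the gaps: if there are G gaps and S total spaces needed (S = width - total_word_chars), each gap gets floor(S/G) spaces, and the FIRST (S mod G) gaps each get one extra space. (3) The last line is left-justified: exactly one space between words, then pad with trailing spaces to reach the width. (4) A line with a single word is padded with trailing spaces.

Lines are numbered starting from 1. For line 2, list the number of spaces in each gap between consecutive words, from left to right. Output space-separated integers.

Answer: 3

Derivation:
Line 1: ['do', 'curtain'] (min_width=10, slack=0)
Line 2: ['year', 'bus'] (min_width=8, slack=2)
Line 3: ['water', 'and'] (min_width=9, slack=1)
Line 4: ['plane'] (min_width=5, slack=5)
Line 5: ['island'] (min_width=6, slack=4)
Line 6: ['heart', 'fish'] (min_width=10, slack=0)
Line 7: ['how'] (min_width=3, slack=7)
Line 8: ['content'] (min_width=7, slack=3)
Line 9: ['evening'] (min_width=7, slack=3)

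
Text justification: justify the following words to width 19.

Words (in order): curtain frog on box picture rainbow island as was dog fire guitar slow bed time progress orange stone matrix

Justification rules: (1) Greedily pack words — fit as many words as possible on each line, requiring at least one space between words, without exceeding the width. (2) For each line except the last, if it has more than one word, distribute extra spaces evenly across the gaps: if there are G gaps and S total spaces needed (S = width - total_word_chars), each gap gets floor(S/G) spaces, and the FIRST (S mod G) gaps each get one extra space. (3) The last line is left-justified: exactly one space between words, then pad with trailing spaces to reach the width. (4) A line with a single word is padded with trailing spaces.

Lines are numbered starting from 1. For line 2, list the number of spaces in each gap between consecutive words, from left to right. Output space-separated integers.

Line 1: ['curtain', 'frog', 'on', 'box'] (min_width=19, slack=0)
Line 2: ['picture', 'rainbow'] (min_width=15, slack=4)
Line 3: ['island', 'as', 'was', 'dog'] (min_width=17, slack=2)
Line 4: ['fire', 'guitar', 'slow'] (min_width=16, slack=3)
Line 5: ['bed', 'time', 'progress'] (min_width=17, slack=2)
Line 6: ['orange', 'stone', 'matrix'] (min_width=19, slack=0)

Answer: 5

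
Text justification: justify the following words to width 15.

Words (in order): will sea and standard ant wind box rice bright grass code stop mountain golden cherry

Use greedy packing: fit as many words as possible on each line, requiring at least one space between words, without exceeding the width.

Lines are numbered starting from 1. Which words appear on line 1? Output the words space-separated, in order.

Answer: will sea and

Derivation:
Line 1: ['will', 'sea', 'and'] (min_width=12, slack=3)
Line 2: ['standard', 'ant'] (min_width=12, slack=3)
Line 3: ['wind', 'box', 'rice'] (min_width=13, slack=2)
Line 4: ['bright', 'grass'] (min_width=12, slack=3)
Line 5: ['code', 'stop'] (min_width=9, slack=6)
Line 6: ['mountain', 'golden'] (min_width=15, slack=0)
Line 7: ['cherry'] (min_width=6, slack=9)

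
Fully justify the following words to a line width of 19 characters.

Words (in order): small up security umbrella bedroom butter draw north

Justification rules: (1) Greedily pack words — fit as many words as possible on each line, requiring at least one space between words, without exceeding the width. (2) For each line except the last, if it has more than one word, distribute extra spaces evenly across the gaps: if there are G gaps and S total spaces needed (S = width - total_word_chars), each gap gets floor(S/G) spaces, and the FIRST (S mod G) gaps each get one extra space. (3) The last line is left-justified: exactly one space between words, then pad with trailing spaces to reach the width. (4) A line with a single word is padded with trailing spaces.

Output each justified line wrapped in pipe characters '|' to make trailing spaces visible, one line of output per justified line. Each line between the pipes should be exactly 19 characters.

Line 1: ['small', 'up', 'security'] (min_width=17, slack=2)
Line 2: ['umbrella', 'bedroom'] (min_width=16, slack=3)
Line 3: ['butter', 'draw', 'north'] (min_width=17, slack=2)

Answer: |small  up  security|
|umbrella    bedroom|
|butter draw north  |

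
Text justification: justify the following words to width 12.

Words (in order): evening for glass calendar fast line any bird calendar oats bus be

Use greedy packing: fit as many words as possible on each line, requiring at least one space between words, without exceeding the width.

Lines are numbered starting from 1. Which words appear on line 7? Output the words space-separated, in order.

Line 1: ['evening', 'for'] (min_width=11, slack=1)
Line 2: ['glass'] (min_width=5, slack=7)
Line 3: ['calendar'] (min_width=8, slack=4)
Line 4: ['fast', 'line'] (min_width=9, slack=3)
Line 5: ['any', 'bird'] (min_width=8, slack=4)
Line 6: ['calendar'] (min_width=8, slack=4)
Line 7: ['oats', 'bus', 'be'] (min_width=11, slack=1)

Answer: oats bus be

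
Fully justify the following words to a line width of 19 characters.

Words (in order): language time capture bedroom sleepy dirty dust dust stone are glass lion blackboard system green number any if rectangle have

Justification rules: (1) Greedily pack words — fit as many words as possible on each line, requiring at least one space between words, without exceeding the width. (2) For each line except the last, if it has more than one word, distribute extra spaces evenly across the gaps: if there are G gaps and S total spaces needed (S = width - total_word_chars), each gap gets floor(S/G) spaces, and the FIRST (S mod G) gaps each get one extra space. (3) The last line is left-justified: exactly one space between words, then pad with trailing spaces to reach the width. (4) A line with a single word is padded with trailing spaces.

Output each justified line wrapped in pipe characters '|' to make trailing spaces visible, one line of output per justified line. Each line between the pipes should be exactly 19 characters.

Answer: |language       time|
|capture     bedroom|
|sleepy  dirty  dust|
|dust    stone   are|
|glass          lion|
|blackboard   system|
|green number any if|
|rectangle have     |

Derivation:
Line 1: ['language', 'time'] (min_width=13, slack=6)
Line 2: ['capture', 'bedroom'] (min_width=15, slack=4)
Line 3: ['sleepy', 'dirty', 'dust'] (min_width=17, slack=2)
Line 4: ['dust', 'stone', 'are'] (min_width=14, slack=5)
Line 5: ['glass', 'lion'] (min_width=10, slack=9)
Line 6: ['blackboard', 'system'] (min_width=17, slack=2)
Line 7: ['green', 'number', 'any', 'if'] (min_width=19, slack=0)
Line 8: ['rectangle', 'have'] (min_width=14, slack=5)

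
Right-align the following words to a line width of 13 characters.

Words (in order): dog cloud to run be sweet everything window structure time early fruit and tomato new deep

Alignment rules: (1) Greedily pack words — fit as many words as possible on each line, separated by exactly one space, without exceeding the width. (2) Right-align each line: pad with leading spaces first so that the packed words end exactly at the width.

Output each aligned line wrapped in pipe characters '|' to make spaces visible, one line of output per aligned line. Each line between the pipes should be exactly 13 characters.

Answer: | dog cloud to|
| run be sweet|
|   everything|
|       window|
|    structure|
|   time early|
|    fruit and|
|   tomato new|
|         deep|

Derivation:
Line 1: ['dog', 'cloud', 'to'] (min_width=12, slack=1)
Line 2: ['run', 'be', 'sweet'] (min_width=12, slack=1)
Line 3: ['everything'] (min_width=10, slack=3)
Line 4: ['window'] (min_width=6, slack=7)
Line 5: ['structure'] (min_width=9, slack=4)
Line 6: ['time', 'early'] (min_width=10, slack=3)
Line 7: ['fruit', 'and'] (min_width=9, slack=4)
Line 8: ['tomato', 'new'] (min_width=10, slack=3)
Line 9: ['deep'] (min_width=4, slack=9)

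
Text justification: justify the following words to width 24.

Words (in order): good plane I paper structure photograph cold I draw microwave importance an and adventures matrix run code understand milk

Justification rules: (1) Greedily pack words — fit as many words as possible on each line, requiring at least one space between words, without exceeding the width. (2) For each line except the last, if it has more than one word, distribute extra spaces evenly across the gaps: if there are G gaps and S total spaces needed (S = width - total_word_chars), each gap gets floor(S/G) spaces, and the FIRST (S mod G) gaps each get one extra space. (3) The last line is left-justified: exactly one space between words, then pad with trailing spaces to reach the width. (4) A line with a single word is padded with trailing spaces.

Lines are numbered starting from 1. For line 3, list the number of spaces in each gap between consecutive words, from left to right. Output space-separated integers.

Line 1: ['good', 'plane', 'I', 'paper'] (min_width=18, slack=6)
Line 2: ['structure', 'photograph'] (min_width=20, slack=4)
Line 3: ['cold', 'I', 'draw', 'microwave'] (min_width=21, slack=3)
Line 4: ['importance', 'an', 'and'] (min_width=17, slack=7)
Line 5: ['adventures', 'matrix', 'run'] (min_width=21, slack=3)
Line 6: ['code', 'understand', 'milk'] (min_width=20, slack=4)

Answer: 2 2 2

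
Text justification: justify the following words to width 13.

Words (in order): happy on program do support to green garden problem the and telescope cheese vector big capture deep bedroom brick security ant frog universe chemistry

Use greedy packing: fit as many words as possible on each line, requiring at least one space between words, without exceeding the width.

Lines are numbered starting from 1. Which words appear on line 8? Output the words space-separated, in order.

Answer: big capture

Derivation:
Line 1: ['happy', 'on'] (min_width=8, slack=5)
Line 2: ['program', 'do'] (min_width=10, slack=3)
Line 3: ['support', 'to'] (min_width=10, slack=3)
Line 4: ['green', 'garden'] (min_width=12, slack=1)
Line 5: ['problem', 'the'] (min_width=11, slack=2)
Line 6: ['and', 'telescope'] (min_width=13, slack=0)
Line 7: ['cheese', 'vector'] (min_width=13, slack=0)
Line 8: ['big', 'capture'] (min_width=11, slack=2)
Line 9: ['deep', 'bedroom'] (min_width=12, slack=1)
Line 10: ['brick'] (min_width=5, slack=8)
Line 11: ['security', 'ant'] (min_width=12, slack=1)
Line 12: ['frog', 'universe'] (min_width=13, slack=0)
Line 13: ['chemistry'] (min_width=9, slack=4)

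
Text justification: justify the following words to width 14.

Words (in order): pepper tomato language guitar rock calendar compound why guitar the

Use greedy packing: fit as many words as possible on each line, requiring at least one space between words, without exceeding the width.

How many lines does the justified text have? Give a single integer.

Answer: 6

Derivation:
Line 1: ['pepper', 'tomato'] (min_width=13, slack=1)
Line 2: ['language'] (min_width=8, slack=6)
Line 3: ['guitar', 'rock'] (min_width=11, slack=3)
Line 4: ['calendar'] (min_width=8, slack=6)
Line 5: ['compound', 'why'] (min_width=12, slack=2)
Line 6: ['guitar', 'the'] (min_width=10, slack=4)
Total lines: 6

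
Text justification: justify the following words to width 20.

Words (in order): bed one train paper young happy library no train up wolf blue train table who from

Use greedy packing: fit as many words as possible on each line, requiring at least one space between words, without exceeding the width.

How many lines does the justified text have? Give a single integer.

Line 1: ['bed', 'one', 'train', 'paper'] (min_width=19, slack=1)
Line 2: ['young', 'happy', 'library'] (min_width=19, slack=1)
Line 3: ['no', 'train', 'up', 'wolf'] (min_width=16, slack=4)
Line 4: ['blue', 'train', 'table', 'who'] (min_width=20, slack=0)
Line 5: ['from'] (min_width=4, slack=16)
Total lines: 5

Answer: 5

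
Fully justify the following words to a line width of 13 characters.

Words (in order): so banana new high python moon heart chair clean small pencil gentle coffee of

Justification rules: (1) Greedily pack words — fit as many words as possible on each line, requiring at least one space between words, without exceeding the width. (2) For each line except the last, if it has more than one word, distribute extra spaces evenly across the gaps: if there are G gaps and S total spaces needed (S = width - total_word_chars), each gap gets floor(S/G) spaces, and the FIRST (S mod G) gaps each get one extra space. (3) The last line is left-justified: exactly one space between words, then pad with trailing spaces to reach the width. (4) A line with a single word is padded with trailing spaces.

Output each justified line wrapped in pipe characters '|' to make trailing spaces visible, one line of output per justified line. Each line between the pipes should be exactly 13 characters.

Line 1: ['so', 'banana', 'new'] (min_width=13, slack=0)
Line 2: ['high', 'python'] (min_width=11, slack=2)
Line 3: ['moon', 'heart'] (min_width=10, slack=3)
Line 4: ['chair', 'clean'] (min_width=11, slack=2)
Line 5: ['small', 'pencil'] (min_width=12, slack=1)
Line 6: ['gentle', 'coffee'] (min_width=13, slack=0)
Line 7: ['of'] (min_width=2, slack=11)

Answer: |so banana new|
|high   python|
|moon    heart|
|chair   clean|
|small  pencil|
|gentle coffee|
|of           |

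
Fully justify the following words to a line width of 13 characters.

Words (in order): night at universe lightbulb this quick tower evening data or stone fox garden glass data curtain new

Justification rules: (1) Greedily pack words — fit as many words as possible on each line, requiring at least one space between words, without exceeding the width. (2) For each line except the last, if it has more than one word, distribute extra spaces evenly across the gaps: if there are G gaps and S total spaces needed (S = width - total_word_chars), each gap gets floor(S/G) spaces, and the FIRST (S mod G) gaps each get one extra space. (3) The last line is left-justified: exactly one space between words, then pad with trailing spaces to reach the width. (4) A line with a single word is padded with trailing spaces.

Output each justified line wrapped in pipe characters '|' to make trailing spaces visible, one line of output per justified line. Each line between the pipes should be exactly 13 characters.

Line 1: ['night', 'at'] (min_width=8, slack=5)
Line 2: ['universe'] (min_width=8, slack=5)
Line 3: ['lightbulb'] (min_width=9, slack=4)
Line 4: ['this', 'quick'] (min_width=10, slack=3)
Line 5: ['tower', 'evening'] (min_width=13, slack=0)
Line 6: ['data', 'or', 'stone'] (min_width=13, slack=0)
Line 7: ['fox', 'garden'] (min_width=10, slack=3)
Line 8: ['glass', 'data'] (min_width=10, slack=3)
Line 9: ['curtain', 'new'] (min_width=11, slack=2)

Answer: |night      at|
|universe     |
|lightbulb    |
|this    quick|
|tower evening|
|data or stone|
|fox    garden|
|glass    data|
|curtain new  |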